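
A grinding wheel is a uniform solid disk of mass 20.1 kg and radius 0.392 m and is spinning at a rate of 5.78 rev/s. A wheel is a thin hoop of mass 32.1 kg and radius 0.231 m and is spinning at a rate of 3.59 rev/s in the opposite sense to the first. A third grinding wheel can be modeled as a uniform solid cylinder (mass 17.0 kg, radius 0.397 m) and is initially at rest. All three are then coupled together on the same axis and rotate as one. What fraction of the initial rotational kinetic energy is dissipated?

No external torque acts about the common axis, so total angular momentum is conserved.
Moments of inertia: I_A = ½(20.1)(0.392)² = 1.544 kg·m²; I_B = (32.1)(0.231)² = 1.713 kg·m²; I_C = ½(17.0)(0.397)² = 1.340 kg·m².
Taking A's sense as positive: L = (1.544)(5.78) − (1.713)(3.59) = 2.777 kg·m²·rev/s.
Combined I = 1.544 + 1.713 + 1.340 = 4.597 kg·m².
ω_f = L / I = 2.777 / 4.597 = 0.6041 rev/s.
KE_i = ½ΣIω² = 1454 J; KE_f = ½(4.597)(3.796)² = 33.11 J.
Fraction dissipated = (KE_i − KE_f)/KE_i = 0.9772.

fraction ≈ 0.977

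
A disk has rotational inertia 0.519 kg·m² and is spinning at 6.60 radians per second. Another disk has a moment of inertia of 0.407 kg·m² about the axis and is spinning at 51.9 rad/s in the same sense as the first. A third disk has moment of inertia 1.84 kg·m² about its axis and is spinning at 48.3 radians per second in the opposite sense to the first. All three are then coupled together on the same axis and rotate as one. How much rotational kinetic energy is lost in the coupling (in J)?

No external torque acts about the common axis, so total angular momentum is conserved.
Taking A's sense as positive: L = (0.5190)(6.60) + (0.4070)(51.9) − (1.840)(48.3) = -64.32 kg·m²·rad/s.
Combined I = 0.5190 + 0.4070 + 1.840 = 2.766 kg·m².
ω_f = L / I = -64.32 / 2.766 = -23.25 rad/s.
KE_i = ½ΣIω² = 2706 J; KE_f = ½(2.766)(23.25)² = 747.9 J.

ΔKE lost ≈ 1960 J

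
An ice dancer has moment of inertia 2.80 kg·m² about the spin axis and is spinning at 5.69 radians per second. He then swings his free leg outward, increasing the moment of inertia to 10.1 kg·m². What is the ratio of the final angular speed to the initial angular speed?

ω₂/ω₁ ≈ 0.277

Angular momentum about the spin axis is conserved since the torque about it is zero.
ω₂/ω₁ = I₁/I₂ = 2.800 / 10.10 = 0.2772.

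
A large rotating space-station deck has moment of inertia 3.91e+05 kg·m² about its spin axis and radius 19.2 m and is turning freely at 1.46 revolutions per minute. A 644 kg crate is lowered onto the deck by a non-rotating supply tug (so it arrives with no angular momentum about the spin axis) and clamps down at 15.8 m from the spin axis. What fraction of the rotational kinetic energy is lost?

The added mass arrives with no angular momentum about the spin axis, and any external torque about the spin axis is negligible, so the system's angular momentum is conserved.
Added inertia Σmr² = (644)(15.8)² = 1.608e+05 kg·m²; I_f = 3.910e+05 + 1.608e+05 = 5.518e+05 kg·m².
ω_f = I_p ω_i / I_f = (3.910e+05)(1.46) / 5.518e+05 = 1.035 rpm.
KE_i = ½(3.910e+05)(0.1529 rad/s)² = 4570 J; KE_f = ½(5.518e+05)(0.1083)² = 3238 J.
Fraction lost = 0.2914.

fraction ≈ 0.291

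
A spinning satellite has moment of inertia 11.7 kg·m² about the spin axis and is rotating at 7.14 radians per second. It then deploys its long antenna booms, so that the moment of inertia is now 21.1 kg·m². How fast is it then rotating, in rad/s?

Angular momentum about the spin axis is conserved since the torque about it is zero.
ω₂ = I₁ω₁ / I₂ = (11.70)(7.14 rad/s) / (21.10) = 3.959 rad/s.

ω₂ ≈ 3.96 rad/s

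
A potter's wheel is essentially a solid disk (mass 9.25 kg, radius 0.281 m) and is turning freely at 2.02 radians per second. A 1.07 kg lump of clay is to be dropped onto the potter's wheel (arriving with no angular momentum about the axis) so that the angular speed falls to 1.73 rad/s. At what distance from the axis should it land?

The added mass arrives with no angular momentum about the axis, and any external torque about the axis is negligible, so the system's angular momentum is conserved.
I_p = ½(9.25)(0.281)² = 0.3652 kg·m².
I_p ω_i = (I_p + m r²) ω_f ⇒ m r² = I_p(ω_i/ω_f − 1) = 0.3652(2.02/1.73 − 1) = 0.06122 kg·m².
r = √(0.06122/1.07) = 0.2392 m.

r ≈ 0.239 m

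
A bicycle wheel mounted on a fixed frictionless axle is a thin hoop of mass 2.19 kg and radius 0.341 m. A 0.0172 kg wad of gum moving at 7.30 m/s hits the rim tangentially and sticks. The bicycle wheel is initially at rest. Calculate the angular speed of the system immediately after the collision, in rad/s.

|ω_f| ≈ 0.167 rad/s

About the axle the impulsive forces during the collision are internal, so angular momentum about that axis is conserved.
I_p = (2.19)(0.341)² = 0.2547 kg·m². Taking the sense of the wad of gum's angular momentum as positive, L_{wad} = m v R = (0.0172)(7.30)(0.341) = 0.04282 kg·m²/s.
L_i = 0 + 0.04282 = 0.04282 kg·m²/s.
After sticking, I_f = I_p + m R² = 0.2547 + (0.0172)(0.341)² = 0.2567 kg·m².
ω_f = L_i / I_f = 0.04282 / 0.2567 = 0.1668 rad/s.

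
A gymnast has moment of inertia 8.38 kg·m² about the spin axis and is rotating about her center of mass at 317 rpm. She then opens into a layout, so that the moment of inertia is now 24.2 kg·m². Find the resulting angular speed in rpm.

ω₂ ≈ 110 rpm

Angular momentum about the spin axis is conserved since the torque about it is zero.
ω₂ = I₁ω₁ / I₂ = (8.380)(317 rpm) / (24.20) = 109.8 rpm.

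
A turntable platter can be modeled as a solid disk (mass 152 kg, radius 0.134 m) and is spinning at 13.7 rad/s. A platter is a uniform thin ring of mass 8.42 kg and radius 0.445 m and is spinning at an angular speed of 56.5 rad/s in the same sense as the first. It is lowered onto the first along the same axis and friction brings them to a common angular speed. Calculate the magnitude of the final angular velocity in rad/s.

No external torque acts about the common axis, so total angular momentum is conserved.
Moments of inertia: I_A = ½(152)(0.134)² = 1.365 kg·m²; I_B = (8.42)(0.445)² = 1.667 kg·m².
Taking A's sense as positive: L = (1.365)(13.7) + (1.667)(56.5) = 112.9 kg·m²·rad/s.
Combined I = 1.365 + 1.667 = 3.032 kg·m².
ω_f = L / I = 112.9 / 3.032 = 37.24 rad/s.

|ω_f| ≈ 37.2 rad/s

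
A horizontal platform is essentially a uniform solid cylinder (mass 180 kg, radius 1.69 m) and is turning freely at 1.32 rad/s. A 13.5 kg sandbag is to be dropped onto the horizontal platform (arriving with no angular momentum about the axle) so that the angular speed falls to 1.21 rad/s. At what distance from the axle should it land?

The added mass arrives with no angular momentum about the axle, and any external torque about the axle is negligible, so the system's angular momentum is conserved.
I_p = ½(180)(1.69)² = 257.0 kg·m².
I_p ω_i = (I_p + m r²) ω_f ⇒ m r² = I_p(ω_i/ω_f − 1) = 257.0(1.32/1.21 − 1) = 23.37 kg·m².
r = √(23.37/13.5) = 1.316 m.

r ≈ 1.32 m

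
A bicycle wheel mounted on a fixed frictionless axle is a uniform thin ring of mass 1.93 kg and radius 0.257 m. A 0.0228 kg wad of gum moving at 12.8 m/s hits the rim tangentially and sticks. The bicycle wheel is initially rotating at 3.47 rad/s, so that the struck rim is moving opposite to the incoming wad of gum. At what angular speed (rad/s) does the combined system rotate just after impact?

The axle reaction passes through the axle and exerts no torque about it; angular momentum about the axle is conserved through the impact.
I_p = (1.93)(0.257)² = 0.1275 kg·m². Taking the sense of the wad of gum's angular momentum as positive, L_{wad} = m v R = (0.0228)(12.8)(0.257) = 0.07500 kg·m²/s.
L_i = −I_p ω_p + m v R = −(0.1275)(3.47) + 0.07500 = -0.3673 kg·m²/s.
After sticking, I_f = I_p + m R² = 0.1275 + (0.0228)(0.257)² = 0.1290 kg·m².
ω_f = L_i / I_f = -0.3673 / 0.1290 = -2.848 rad/s.

|ω_f| ≈ 2.85 rad/s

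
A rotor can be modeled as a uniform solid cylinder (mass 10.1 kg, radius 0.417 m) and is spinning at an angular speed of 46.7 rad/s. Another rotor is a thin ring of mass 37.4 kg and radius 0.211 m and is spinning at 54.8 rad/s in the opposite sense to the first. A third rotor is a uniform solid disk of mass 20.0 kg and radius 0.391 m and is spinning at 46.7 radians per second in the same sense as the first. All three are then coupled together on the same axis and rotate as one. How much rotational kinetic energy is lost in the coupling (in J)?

ΔKE lost ≈ 5070 J

No external torque acts about the common axis, so total angular momentum is conserved.
Moments of inertia: I_A = ½(10.1)(0.417)² = 0.8781 kg·m²; I_B = (37.4)(0.211)² = 1.665 kg·m²; I_C = ½(20.0)(0.391)² = 1.529 kg·m².
Taking A's sense as positive: L = (0.8781)(46.7) − (1.665)(54.8) + (1.529)(46.7) = 21.16 kg·m²·rad/s.
Combined I = 0.8781 + 1.665 + 1.529 = 4.072 kg·m².
ω_f = L / I = 21.16 / 4.072 = 5.196 rad/s.
KE_i = ½ΣIω² = 5125 J; KE_f = ½(4.072)(5.196)² = 54.97 J.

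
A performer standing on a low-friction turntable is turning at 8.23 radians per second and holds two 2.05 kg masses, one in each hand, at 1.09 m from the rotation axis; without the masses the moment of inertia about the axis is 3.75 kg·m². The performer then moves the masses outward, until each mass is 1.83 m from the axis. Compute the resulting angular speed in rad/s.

ω₂ ≈ 4.06 rad/s

No external torque acts about the spin axis, so angular momentum is conserved.
I₁ = 3.75 + 2(2.05)(1.09)² = 8.621 kg·m²; I₂ = 3.75 + 2(2.05)(1.83)² = 17.48 kg·m².
ω₂ = I₁ω₁ / I₂ = (8.621)(8.23 rad/s) / (17.48) = 4.059 rad/s.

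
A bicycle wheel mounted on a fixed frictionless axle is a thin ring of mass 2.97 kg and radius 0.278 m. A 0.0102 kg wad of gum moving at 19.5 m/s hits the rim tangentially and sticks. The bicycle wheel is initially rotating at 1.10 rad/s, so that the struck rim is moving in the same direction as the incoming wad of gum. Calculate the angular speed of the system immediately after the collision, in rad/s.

The axle reaction passes through the axle and exerts no torque about it; angular momentum about the axle is conserved through the impact.
I_p = (2.97)(0.278)² = 0.2295 kg·m². Taking the sense of the wad of gum's angular momentum as positive, L_{wad} = m v R = (0.0102)(19.5)(0.278) = 0.05529 kg·m²/s.
L_i = +I_p ω_p + m v R = +(0.2295)(1.10) + 0.05529 = 0.3078 kg·m²/s.
After sticking, I_f = I_p + m R² = 0.2295 + (0.0102)(0.278)² = 0.2303 kg·m².
ω_f = L_i / I_f = 0.3078 / 0.2303 = 1.336 rad/s.

|ω_f| ≈ 1.34 rad/s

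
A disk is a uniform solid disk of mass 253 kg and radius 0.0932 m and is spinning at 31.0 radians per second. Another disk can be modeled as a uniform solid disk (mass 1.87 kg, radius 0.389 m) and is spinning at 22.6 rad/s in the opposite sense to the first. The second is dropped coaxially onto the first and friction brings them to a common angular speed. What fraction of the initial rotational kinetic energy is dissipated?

fraction ≈ 0.319

The coupling torques are internal; angular momentum about the shared axis is conserved.
Moments of inertia: I_A = ½(253)(0.0932)² = 1.099 kg·m²; I_B = ½(1.87)(0.389)² = 0.1415 kg·m².
Taking A's sense as positive: L = (1.099)(31.0) − (0.1415)(22.6) = 30.87 kg·m²·rad/s.
Combined I = 1.099 + 0.1415 = 1.240 kg·m².
ω_f = L / I = 30.87 / 1.240 = 24.89 rad/s.
KE_i = ½ΣIω² = 564.1 J; KE_f = ½(1.240)(24.89)² = 384.1 J.
Fraction dissipated = (KE_i − KE_f)/KE_i = 0.3192.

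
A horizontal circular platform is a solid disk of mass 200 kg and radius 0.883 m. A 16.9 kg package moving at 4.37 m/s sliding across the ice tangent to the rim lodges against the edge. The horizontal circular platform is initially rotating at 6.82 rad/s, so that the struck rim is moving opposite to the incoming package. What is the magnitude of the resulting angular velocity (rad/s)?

|ω_f| ≈ 5.12 rad/s

The axle reaction passes through the central axle and exerts no torque about it; angular momentum about the central axle is conserved through the impact.
I_p = ½(200)(0.883)² = 77.97 kg·m². Taking the sense of the package's angular momentum as positive, L_{package} = m v R = (16.9)(4.37)(0.883) = 65.21 kg·m²/s.
L_i = −I_p ω_p + m v R = −(77.97)(6.82) + 65.21 = -466.5 kg·m²/s.
After sticking, I_f = I_p + m R² = 77.97 + (16.9)(0.883)² = 91.15 kg·m².
ω_f = L_i / I_f = -466.5 / 91.15 = -5.119 rad/s.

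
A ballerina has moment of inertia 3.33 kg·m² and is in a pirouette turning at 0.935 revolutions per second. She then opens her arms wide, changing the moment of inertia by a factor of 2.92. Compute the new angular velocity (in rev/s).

ω₂ ≈ 0.320 rev/s

No external torque acts about the spin axis, so angular momentum is conserved.
I₂ = 2.92 × 3.33 = 9.724 kg·m².
ω₂ = I₁ω₁ / I₂ = (3.330)(0.935 rev/s) / (9.724) = 0.3202 rev/s.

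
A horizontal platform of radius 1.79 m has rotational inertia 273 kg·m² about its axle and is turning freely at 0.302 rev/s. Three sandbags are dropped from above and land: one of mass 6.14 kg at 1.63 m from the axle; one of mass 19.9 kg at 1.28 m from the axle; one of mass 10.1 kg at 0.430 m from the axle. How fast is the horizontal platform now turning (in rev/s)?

ω_f ≈ 0.255 rev/s

No external torque acts about the axle; L_before = L_after.
Added inertia Σmr² = (6.14)(1.63)² + (19.9)(1.28)² + (10.1)(0.430)² = 50.79 kg·m²; I_f = 273.0 + 50.79 = 323.8 kg·m².
ω_f = I_p ω_i / I_f = (273.0)(0.302) / 323.8 = 0.2546 rev/s.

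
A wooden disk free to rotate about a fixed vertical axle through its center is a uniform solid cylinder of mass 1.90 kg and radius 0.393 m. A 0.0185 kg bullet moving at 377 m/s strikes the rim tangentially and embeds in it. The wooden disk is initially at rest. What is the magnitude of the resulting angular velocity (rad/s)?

|ω_f| ≈ 18.3 rad/s

About the axle the impulsive forces during the collision are internal, so angular momentum about that axis is conserved.
I_p = ½(1.90)(0.393)² = 0.1467 kg·m². Taking the sense of the bullet's angular momentum as positive, L_{bullet} = m v R = (0.0185)(377)(0.393) = 2.741 kg·m²/s.
L_i = 0 + 2.741 = 2.741 kg·m²/s.
After sticking, I_f = I_p + m R² = 0.1467 + (0.0185)(0.393)² = 0.1496 kg·m².
ω_f = L_i / I_f = 2.741 / 0.1496 = 18.32 rad/s.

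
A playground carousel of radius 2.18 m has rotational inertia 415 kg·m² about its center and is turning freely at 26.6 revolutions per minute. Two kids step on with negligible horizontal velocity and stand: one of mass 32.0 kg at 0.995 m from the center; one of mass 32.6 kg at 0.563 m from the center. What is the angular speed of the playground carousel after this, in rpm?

ω_f ≈ 24.2 rpm

No external torque acts about the center; L_before = L_after.
Added inertia Σmr² = (32.0)(0.995)² + (32.6)(0.563)² = 42.01 kg·m²; I_f = 415.0 + 42.01 = 457.0 kg·m².
ω_f = I_p ω_i / I_f = (415.0)(26.6) / 457.0 = 24.15 rpm.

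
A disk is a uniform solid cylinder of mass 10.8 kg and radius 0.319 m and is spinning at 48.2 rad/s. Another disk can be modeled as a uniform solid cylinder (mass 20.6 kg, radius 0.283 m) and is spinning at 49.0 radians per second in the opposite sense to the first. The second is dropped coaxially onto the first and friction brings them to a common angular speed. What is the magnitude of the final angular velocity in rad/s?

No external torque acts about the common axis, so total angular momentum is conserved.
Moments of inertia: I_A = ½(10.8)(0.319)² = 0.5495 kg·m²; I_B = ½(20.6)(0.283)² = 0.8249 kg·m².
Taking A's sense as positive: L = (0.5495)(48.2) − (0.8249)(49.0) = -13.93 kg·m²·rad/s.
Combined I = 0.5495 + 0.8249 = 1.374 kg·m².
ω_f = L / I = -13.93 / 1.374 = -10.14 rad/s.

|ω_f| ≈ 10.1 rad/s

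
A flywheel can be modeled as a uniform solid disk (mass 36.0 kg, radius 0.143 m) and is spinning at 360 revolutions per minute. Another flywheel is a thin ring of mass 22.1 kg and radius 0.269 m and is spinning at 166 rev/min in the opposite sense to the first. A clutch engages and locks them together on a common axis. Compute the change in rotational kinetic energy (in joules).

ΔKE ≈ -454 J

No external torque acts about the common axis, so total angular momentum is conserved.
Moments of inertia: I_A = ½(36.0)(0.143)² = 0.3681 kg·m²; I_B = (22.1)(0.269)² = 1.599 kg·m².
Taking A's sense as positive: L = (0.3681)(360) − (1.599)(166) = -133.0 kg·m²·rpm.
Combined I = 0.3681 + 1.599 = 1.967 kg·m².
ω_f = L / I = -133.0 / 1.967 = -67.58 rpm.
KE_i = ½ΣIω² = 503.2 J; KE_f = ½(1.967)(7.077)² = 49.27 J.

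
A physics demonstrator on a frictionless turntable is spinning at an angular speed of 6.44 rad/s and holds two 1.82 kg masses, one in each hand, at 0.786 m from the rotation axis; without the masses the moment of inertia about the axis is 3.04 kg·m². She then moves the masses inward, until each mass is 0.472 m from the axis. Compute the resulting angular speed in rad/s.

ω₂ ≈ 8.84 rad/s

No external torque acts about the spin axis, so angular momentum is conserved.
I₁ = 3.04 + 2(1.82)(0.786)² = 5.289 kg·m²; I₂ = 3.04 + 2(1.82)(0.472)² = 3.851 kg·m².
ω₂ = I₁ω₁ / I₂ = (5.289)(6.44 rad/s) / (3.851) = 8.845 rad/s.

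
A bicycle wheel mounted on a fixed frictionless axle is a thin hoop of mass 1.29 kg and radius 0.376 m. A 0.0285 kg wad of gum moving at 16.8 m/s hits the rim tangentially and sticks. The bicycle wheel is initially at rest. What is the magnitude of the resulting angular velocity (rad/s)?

|ω_f| ≈ 0.966 rad/s

The axle reaction passes through the axle and exerts no torque about it; angular momentum about the axle is conserved through the impact.
I_p = (1.29)(0.376)² = 0.1824 kg·m². Taking the sense of the wad of gum's angular momentum as positive, L_{wad} = m v R = (0.0285)(16.8)(0.376) = 0.1800 kg·m²/s.
L_i = 0 + 0.1800 = 0.1800 kg·m²/s.
After sticking, I_f = I_p + m R² = 0.1824 + (0.0285)(0.376)² = 0.1864 kg·m².
ω_f = L_i / I_f = 0.1800 / 0.1864 = 0.9658 rad/s.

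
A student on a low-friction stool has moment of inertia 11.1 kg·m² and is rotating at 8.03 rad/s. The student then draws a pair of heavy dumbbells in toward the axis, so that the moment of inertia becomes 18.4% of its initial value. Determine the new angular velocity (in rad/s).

Angular momentum about the spin axis is conserved since the torque about it is zero.
I₂ = 0.184 × 11.1 = 2.042 kg·m².
ω₂ = I₁ω₁ / I₂ = (11.10)(8.03 rad/s) / (2.042) = 43.64 rad/s.

ω₂ ≈ 43.6 rad/s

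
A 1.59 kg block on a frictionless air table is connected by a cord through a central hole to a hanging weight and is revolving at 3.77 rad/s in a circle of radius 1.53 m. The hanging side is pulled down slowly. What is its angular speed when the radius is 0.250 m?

ω₂ ≈ 141 rad/s

No torque about the axis ⇒ m r₁² ω₁ = m r₂² ω₂.
ω₂ = ω₁ (r₁/r₂)² = (3.77)(1.53/0.250)² = 141.2 rad/s.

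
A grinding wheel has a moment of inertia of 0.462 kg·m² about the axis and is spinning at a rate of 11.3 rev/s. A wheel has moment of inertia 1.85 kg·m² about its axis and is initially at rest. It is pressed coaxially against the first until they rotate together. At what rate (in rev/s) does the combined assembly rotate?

|ω_f| ≈ 2.26 rev/s

No external torque acts about the common axis, so total angular momentum is conserved.
Taking A's sense as positive: L = (0.4620)(11.3) = 5.221 kg·m²·rev/s.
Combined I = 0.4620 + 1.850 = 2.312 kg·m².
ω_f = L / I = 5.221 / 2.312 = 2.258 rev/s.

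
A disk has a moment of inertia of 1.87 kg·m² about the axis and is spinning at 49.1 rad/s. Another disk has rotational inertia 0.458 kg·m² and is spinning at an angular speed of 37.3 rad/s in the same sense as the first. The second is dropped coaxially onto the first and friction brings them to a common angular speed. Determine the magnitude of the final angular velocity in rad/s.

|ω_f| ≈ 46.8 rad/s

No external torque acts about the common axis, so total angular momentum is conserved.
Taking A's sense as positive: L = (1.870)(49.1) + (0.4580)(37.3) = 108.9 kg·m²·rad/s.
Combined I = 1.870 + 0.4580 = 2.328 kg·m².
ω_f = L / I = 108.9 / 2.328 = 46.78 rad/s.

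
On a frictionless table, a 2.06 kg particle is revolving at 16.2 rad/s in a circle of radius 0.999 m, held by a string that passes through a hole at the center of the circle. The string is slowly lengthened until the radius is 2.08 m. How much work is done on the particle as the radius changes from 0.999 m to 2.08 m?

The constraining force is radial, so m r² ω about the center is conserved.
ω₂ = ω₁ (r₁/r₂)² = (16.2)(0.999/2.08)² = 3.737 rad/s.
W = ΔKE = ½m(v₂² − v₁²) = -207.5 J.

W ≈ -208 J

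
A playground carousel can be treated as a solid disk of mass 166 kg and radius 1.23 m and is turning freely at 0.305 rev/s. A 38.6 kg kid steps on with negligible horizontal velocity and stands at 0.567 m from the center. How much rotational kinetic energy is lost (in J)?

energy lost ≈ 20.7 J

No external torque acts about the center; L_before = L_after.
I_p = ½(166)(1.23)² = 125.6 kg·m².
Added inertia Σmr² = (38.6)(0.567)² = 12.41 kg·m²; I_f = 125.6 + 12.41 = 138.0 kg·m².
ω_f = I_p ω_i / I_f = (125.6)(0.305) / 138.0 = 0.2776 rev/s.
KE_i = ½(125.6)(1.916 rad/s)² = 230.6 J; KE_f = ½(138.0)(1.744)² = 209.8 J.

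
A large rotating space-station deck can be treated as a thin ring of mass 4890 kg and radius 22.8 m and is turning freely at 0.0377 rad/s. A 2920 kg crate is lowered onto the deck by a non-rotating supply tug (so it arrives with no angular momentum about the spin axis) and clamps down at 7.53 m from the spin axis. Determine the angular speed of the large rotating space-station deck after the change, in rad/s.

ω_f ≈ 0.0354 rad/s

The added mass arrives with no angular momentum about the spin axis, and any external torque about the spin axis is negligible, so the system's angular momentum is conserved.
I_p = (4890)(22.8)² = 2.542e+06 kg·m².
Added inertia Σmr² = (2920)(7.53)² = 1.656e+05 kg·m²; I_f = 2.542e+06 + 1.656e+05 = 2.708e+06 kg·m².
ω_f = I_p ω_i / I_f = (2.542e+06)(0.0377) / 2.708e+06 = 0.03539 rad/s.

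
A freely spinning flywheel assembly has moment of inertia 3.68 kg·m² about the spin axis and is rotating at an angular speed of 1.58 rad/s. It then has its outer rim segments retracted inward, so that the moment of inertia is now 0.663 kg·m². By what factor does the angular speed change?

ω₂/ω₁ ≈ 5.55

Angular momentum about the spin axis is conserved since the torque about it is zero.
ω₂/ω₁ = I₁/I₂ = 3.680 / 0.6630 = 5.551.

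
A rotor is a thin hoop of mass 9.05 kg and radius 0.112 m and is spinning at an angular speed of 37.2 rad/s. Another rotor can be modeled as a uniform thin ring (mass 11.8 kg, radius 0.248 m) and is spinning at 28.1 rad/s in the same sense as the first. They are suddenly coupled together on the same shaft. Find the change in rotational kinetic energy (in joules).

The coupling torques are internal; angular momentum about the shared axis is conserved.
Moments of inertia: I_A = (9.05)(0.112)² = 0.1135 kg·m²; I_B = (11.8)(0.248)² = 0.7257 kg·m².
Taking A's sense as positive: L = (0.1135)(37.2) + (0.7257)(28.1) = 24.62 kg·m²·rad/s.
Combined I = 0.1135 + 0.7257 = 0.8393 kg·m².
ω_f = L / I = 24.62 / 0.8393 = 29.33 rad/s.
KE_i = ½ΣIω² = 365.1 J; KE_f = ½(0.8393)(29.33)² = 361.0 J.

ΔKE ≈ -4.06 J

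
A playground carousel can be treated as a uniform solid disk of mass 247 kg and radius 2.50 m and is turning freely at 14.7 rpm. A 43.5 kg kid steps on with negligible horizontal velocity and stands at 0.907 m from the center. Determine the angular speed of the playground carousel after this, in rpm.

ω_f ≈ 14.0 rpm

The added mass arrives with no angular momentum about the center, and any external torque about the center is negligible, so the system's angular momentum is conserved.
I_p = ½(247)(2.50)² = 771.9 kg·m².
Added inertia Σmr² = (43.5)(0.907)² = 35.79 kg·m²; I_f = 771.9 + 35.79 = 807.7 kg·m².
ω_f = I_p ω_i / I_f = (771.9)(14.7) / 807.7 = 14.05 rpm.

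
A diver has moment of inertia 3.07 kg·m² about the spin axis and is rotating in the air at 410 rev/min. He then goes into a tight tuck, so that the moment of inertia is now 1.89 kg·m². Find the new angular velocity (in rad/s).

ω₂ ≈ 69.7 rad/s

No external torque acts about the spin axis, so angular momentum is conserved.
ω₂ = I₁ω₁ / I₂ = (3.070)(410 rpm) / (1.890) = 666.0 rpm = 69.74 rad/s.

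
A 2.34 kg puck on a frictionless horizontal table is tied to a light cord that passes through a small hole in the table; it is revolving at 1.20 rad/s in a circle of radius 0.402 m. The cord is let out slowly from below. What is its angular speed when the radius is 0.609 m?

ω₂ ≈ 0.523 rad/s

No torque about the axis ⇒ m r₁² ω₁ = m r₂² ω₂.
ω₂ = ω₁ (r₁/r₂)² = (1.20)(0.402/0.609)² = 0.5229 rad/s.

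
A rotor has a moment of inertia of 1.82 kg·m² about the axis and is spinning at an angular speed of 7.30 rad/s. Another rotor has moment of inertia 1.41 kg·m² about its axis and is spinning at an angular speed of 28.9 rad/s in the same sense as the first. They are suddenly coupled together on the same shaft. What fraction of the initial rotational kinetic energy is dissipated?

fraction ≈ 0.291

No external torque acts about the common axis, so total angular momentum is conserved.
Taking A's sense as positive: L = (1.820)(7.30) + (1.410)(28.9) = 54.03 kg·m²·rad/s.
Combined I = 1.820 + 1.410 = 3.230 kg·m².
ω_f = L / I = 54.03 / 3.230 = 16.73 rad/s.
KE_i = ½ΣIω² = 637.3 J; KE_f = ½(3.230)(16.73)² = 452.0 J.
Fraction dissipated = (KE_i − KE_f)/KE_i = 0.2908.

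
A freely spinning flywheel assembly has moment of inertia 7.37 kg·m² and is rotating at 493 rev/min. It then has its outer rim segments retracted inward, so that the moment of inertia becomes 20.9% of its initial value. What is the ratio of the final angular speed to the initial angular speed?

With no external torque about the axis, L is conserved: I₁ω₁ = I₂ω₂.
I₂ = 0.209 × 7.37 = 1.540 kg·m².
ω₂/ω₁ = I₁/I₂ = 7.370 / 1.540 = 4.785.

ω₂/ω₁ ≈ 4.78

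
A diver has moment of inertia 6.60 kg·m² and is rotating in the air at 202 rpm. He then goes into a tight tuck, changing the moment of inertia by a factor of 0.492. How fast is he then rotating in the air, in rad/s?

With no external torque about the axis, L is conserved: I₁ω₁ = I₂ω₂.
I₂ = 0.492 × 6.60 = 3.247 kg·m².
ω₂ = I₁ω₁ / I₂ = (6.600)(202 rpm) / (3.247) = 410.6 rpm = 42.99 rad/s.

ω₂ ≈ 43.0 rad/s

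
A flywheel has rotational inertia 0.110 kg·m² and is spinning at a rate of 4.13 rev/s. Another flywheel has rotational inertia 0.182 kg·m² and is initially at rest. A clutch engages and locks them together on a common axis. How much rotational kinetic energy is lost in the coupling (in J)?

The coupling torques are internal; angular momentum about the shared axis is conserved.
Taking A's sense as positive: L = (0.1100)(4.13) = 0.4543 kg·m²·rev/s.
Combined I = 0.1100 + 0.1820 = 0.2920 kg·m².
ω_f = L / I = 0.4543 / 0.2920 = 1.556 rev/s.
KE_i = ½ΣIω² = 37.04 J; KE_f = ½(0.2920)(9.776)² = 13.95 J.

ΔKE lost ≈ 23.1 J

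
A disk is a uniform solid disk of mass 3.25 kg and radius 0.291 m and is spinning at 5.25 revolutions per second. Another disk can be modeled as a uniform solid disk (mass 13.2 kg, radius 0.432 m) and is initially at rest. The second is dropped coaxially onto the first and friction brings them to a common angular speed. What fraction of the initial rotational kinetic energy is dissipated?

fraction ≈ 0.900

No external torque acts about the common axis, so total angular momentum is conserved.
Moments of inertia: I_A = ½(3.25)(0.291)² = 0.1376 kg·m²; I_B = ½(13.2)(0.432)² = 1.232 kg·m².
Taking A's sense as positive: L = (0.1376)(5.25) = 0.7224 kg·m²·rev/s.
Combined I = 0.1376 + 1.232 = 1.369 kg·m².
ω_f = L / I = 0.7224 / 1.369 = 0.5276 rev/s.
KE_i = ½ΣIω² = 74.87 J; KE_f = ½(1.369)(3.315)² = 7.524 J.
Fraction dissipated = (KE_i − KE_f)/KE_i = 0.8995.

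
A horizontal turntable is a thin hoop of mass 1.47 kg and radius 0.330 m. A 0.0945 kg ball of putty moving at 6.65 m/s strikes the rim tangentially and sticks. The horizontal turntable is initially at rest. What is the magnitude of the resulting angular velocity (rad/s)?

The axle reaction passes through the axle and exerts no torque about it; angular momentum about the axle is conserved through the impact.
I_p = (1.47)(0.330)² = 0.1601 kg·m². Taking the sense of the ball of putty's angular momentum as positive, L_{ball} = m v R = (0.0945)(6.65)(0.330) = 0.2074 kg·m²/s.
L_i = 0 + 0.2074 = 0.2074 kg·m²/s.
After sticking, I_f = I_p + m R² = 0.1601 + (0.0945)(0.330)² = 0.1704 kg·m².
ω_f = L_i / I_f = 0.2074 / 0.1704 = 1.217 rad/s.

|ω_f| ≈ 1.22 rad/s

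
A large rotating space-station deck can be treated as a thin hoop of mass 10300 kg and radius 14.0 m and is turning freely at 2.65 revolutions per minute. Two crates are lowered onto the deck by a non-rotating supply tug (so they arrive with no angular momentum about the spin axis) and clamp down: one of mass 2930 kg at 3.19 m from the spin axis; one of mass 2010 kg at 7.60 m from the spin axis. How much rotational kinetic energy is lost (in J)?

energy lost ≈ 5240 J

No external torque acts about the spin axis; L_before = L_after.
I_p = (10300)(14.0)² = 2.019e+06 kg·m².
Added inertia Σmr² = (2930)(3.19)² + (2010)(7.60)² = 1.459e+05 kg·m²; I_f = 2.019e+06 + 1.459e+05 = 2.165e+06 kg·m².
ω_f = I_p ω_i / I_f = (2.019e+06)(2.65) / 2.165e+06 = 2.471 rpm.
KE_i = ½(2.019e+06)(0.2775 rad/s)² = 77730 J; KE_f = ½(2.165e+06)(0.2588)² = 72490 J.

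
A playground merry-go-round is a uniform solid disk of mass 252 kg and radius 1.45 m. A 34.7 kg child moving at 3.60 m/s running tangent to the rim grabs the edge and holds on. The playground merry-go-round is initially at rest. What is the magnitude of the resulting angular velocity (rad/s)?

About the axle the impulsive forces during the collision are internal, so angular momentum about that axis is conserved.
I_p = ½(252)(1.45)² = 264.9 kg·m². Taking the sense of the child's angular momentum as positive, L_{child} = m v R = (34.7)(3.60)(1.45) = 181.1 kg·m²/s.
L_i = 0 + 181.1 = 181.1 kg·m²/s.
After sticking, I_f = I_p + m R² = 264.9 + (34.7)(1.45)² = 337.9 kg·m².
ω_f = L_i / I_f = 181.1 / 337.9 = 0.5361 rad/s.

|ω_f| ≈ 0.536 rad/s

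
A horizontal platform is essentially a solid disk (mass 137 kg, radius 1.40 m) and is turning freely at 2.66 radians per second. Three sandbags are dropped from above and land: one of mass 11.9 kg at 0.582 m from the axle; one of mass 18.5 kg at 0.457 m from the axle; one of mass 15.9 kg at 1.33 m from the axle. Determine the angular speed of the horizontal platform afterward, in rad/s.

ω_f ≈ 2.10 rad/s

No external torque acts about the axle; L_before = L_after.
I_p = ½(137)(1.40)² = 134.3 kg·m².
Added inertia Σmr² = (11.9)(0.582)² + (18.5)(0.457)² + (15.9)(1.33)² = 36.02 kg·m²; I_f = 134.3 + 36.02 = 170.3 kg·m².
ω_f = I_p ω_i / I_f = (134.3)(2.66) / 170.3 = 2.097 rad/s.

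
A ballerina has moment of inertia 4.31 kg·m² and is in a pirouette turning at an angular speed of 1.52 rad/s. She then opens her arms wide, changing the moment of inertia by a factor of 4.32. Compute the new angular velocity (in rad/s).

ω₂ ≈ 0.352 rad/s

Angular momentum about the spin axis is conserved since the torque about it is zero.
I₂ = 4.32 × 4.31 = 18.62 kg·m².
ω₂ = I₁ω₁ / I₂ = (4.310)(1.52 rad/s) / (18.62) = 0.3519 rad/s.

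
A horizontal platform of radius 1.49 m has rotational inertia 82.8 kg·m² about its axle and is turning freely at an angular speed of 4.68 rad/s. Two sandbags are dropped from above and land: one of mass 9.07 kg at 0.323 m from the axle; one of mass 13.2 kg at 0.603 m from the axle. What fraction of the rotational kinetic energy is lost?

No external torque acts about the axle; L_before = L_after.
Added inertia Σmr² = (9.07)(0.323)² + (13.2)(0.603)² = 5.746 kg·m²; I_f = 82.80 + 5.746 = 88.55 kg·m².
ω_f = I_p ω_i / I_f = (82.80)(4.68) / 88.55 = 4.376 rad/s.
KE_i = ½(82.80)(4.680 rad/s)² = 906.8 J; KE_f = ½(88.55)(4.376)² = 847.9 J.
Fraction lost = 0.06489.

fraction ≈ 0.0649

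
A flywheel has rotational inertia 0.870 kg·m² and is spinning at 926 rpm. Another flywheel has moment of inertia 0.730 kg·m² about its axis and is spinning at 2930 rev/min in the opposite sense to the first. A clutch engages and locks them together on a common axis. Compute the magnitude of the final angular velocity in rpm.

|ω_f| ≈ 833 rpm

The coupling torques are internal; angular momentum about the shared axis is conserved.
Taking A's sense as positive: L = (0.8700)(926) − (0.7300)(2930) = -1333 kg·m²·rpm.
Combined I = 0.8700 + 0.7300 = 1.600 kg·m².
ω_f = L / I = -1333 / 1.600 = -833.3 rpm.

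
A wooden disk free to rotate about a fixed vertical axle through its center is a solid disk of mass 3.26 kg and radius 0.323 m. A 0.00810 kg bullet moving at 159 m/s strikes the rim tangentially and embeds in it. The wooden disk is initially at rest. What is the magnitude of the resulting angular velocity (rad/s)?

The axle reaction passes through the axle and exerts no torque about it; angular momentum about the axle is conserved through the impact.
I_p = ½(3.26)(0.323)² = 0.1701 kg·m². Taking the sense of the bullet's angular momentum as positive, L_{bullet} = m v R = (0.00810)(159)(0.323) = 0.4160 kg·m²/s.
L_i = 0 + 0.4160 = 0.4160 kg·m²/s.
After sticking, I_f = I_p + m R² = 0.1701 + (0.00810)(0.323)² = 0.1709 kg·m².
ω_f = L_i / I_f = 0.4160 / 0.1709 = 2.434 rad/s.

|ω_f| ≈ 2.43 rad/s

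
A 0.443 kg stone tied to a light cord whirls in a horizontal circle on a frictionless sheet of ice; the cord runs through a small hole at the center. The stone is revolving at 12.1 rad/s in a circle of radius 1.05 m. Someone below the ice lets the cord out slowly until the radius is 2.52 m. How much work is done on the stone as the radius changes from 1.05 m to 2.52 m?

The constraining force is radial, so m r² ω about the center is conserved.
ω₂ = ω₁ (r₁/r₂)² = (12.1)(1.05/2.52)² = 2.101 rad/s.
W = ΔKE = ½m(v₂² − v₁²) = -29.55 J.

W ≈ -29.5 J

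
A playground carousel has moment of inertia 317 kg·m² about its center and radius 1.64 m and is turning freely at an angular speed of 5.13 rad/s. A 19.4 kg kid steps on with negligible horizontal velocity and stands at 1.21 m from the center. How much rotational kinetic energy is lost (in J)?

energy lost ≈ 343 J

The added mass arrives with no angular momentum about the center, and any external torque about the center is negligible, so the system's angular momentum is conserved.
Added inertia Σmr² = (19.4)(1.21)² = 28.40 kg·m²; I_f = 317.0 + 28.40 = 345.4 kg·m².
ω_f = I_p ω_i / I_f = (317.0)(5.13) / 345.4 = 4.708 rad/s.
KE_i = ½(317.0)(5.130 rad/s)² = 4171 J; KE_f = ½(345.4)(4.708)² = 3828 J.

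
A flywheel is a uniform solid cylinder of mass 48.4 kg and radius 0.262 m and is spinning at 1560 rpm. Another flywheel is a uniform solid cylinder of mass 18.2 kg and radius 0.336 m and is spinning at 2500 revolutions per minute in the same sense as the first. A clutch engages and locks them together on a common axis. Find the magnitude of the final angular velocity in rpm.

|ω_f| ≈ 1920 rpm

No external torque acts about the common axis, so total angular momentum is conserved.
Moments of inertia: I_A = ½(48.4)(0.262)² = 1.661 kg·m²; I_B = ½(18.2)(0.336)² = 1.027 kg·m².
Taking A's sense as positive: L = (1.661)(1560) + (1.027)(2500) = 5160 kg·m²·rpm.
Combined I = 1.661 + 1.027 = 2.689 kg·m².
ω_f = L / I = 5160 / 2.689 = 1919 rpm.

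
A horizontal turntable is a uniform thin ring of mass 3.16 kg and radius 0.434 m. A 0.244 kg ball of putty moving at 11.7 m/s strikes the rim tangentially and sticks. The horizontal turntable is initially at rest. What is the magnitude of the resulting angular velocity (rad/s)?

The axle reaction passes through the axle and exerts no torque about it; angular momentum about the axle is conserved through the impact.
I_p = (3.16)(0.434)² = 0.5952 kg·m². Taking the sense of the ball of putty's angular momentum as positive, L_{ball} = m v R = (0.244)(11.7)(0.434) = 1.239 kg·m²/s.
L_i = 0 + 1.239 = 1.239 kg·m²/s.
After sticking, I_f = I_p + m R² = 0.5952 + (0.244)(0.434)² = 0.6412 kg·m².
ω_f = L_i / I_f = 1.239 / 0.6412 = 1.932 rad/s.

|ω_f| ≈ 1.93 rad/s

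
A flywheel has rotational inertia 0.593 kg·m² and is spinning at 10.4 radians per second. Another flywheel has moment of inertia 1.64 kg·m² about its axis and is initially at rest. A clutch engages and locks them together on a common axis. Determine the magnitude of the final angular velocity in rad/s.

The coupling torques are internal; angular momentum about the shared axis is conserved.
Taking A's sense as positive: L = (0.5930)(10.4) = 6.167 kg·m²·rad/s.
Combined I = 0.5930 + 1.640 = 2.233 kg·m².
ω_f = L / I = 6.167 / 2.233 = 2.762 rad/s.

|ω_f| ≈ 2.76 rad/s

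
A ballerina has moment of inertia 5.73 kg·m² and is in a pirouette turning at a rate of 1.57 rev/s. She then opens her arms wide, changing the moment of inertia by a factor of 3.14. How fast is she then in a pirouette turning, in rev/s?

ω₂ ≈ 0.500 rev/s

Angular momentum about the spin axis is conserved since the torque about it is zero.
I₂ = 3.14 × 5.73 = 17.99 kg·m².
ω₂ = I₁ω₁ / I₂ = (5.730)(1.57 rev/s) / (17.99) = 0.5000 rev/s.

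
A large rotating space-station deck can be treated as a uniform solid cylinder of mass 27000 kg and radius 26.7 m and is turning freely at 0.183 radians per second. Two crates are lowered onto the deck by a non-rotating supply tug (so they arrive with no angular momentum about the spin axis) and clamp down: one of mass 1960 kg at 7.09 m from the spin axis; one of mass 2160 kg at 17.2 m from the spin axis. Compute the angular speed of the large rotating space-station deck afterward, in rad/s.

ω_f ≈ 0.170 rad/s

No external torque acts about the spin axis; L_before = L_after.
I_p = ½(27000)(26.7)² = 9.624e+06 kg·m².
Added inertia Σmr² = (1960)(7.09)² + (2160)(17.2)² = 7.375e+05 kg·m²; I_f = 9.624e+06 + 7.375e+05 = 1.036e+07 kg·m².
ω_f = I_p ω_i / I_f = (9.624e+06)(0.183) / 1.036e+07 = 0.1700 rad/s.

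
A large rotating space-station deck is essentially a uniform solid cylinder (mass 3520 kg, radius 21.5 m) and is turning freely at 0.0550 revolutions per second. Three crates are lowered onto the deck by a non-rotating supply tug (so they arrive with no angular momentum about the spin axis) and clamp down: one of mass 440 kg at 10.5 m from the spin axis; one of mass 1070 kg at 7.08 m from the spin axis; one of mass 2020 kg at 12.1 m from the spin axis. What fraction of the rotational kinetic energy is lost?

No external torque acts about the spin axis; L_before = L_after.
I_p = ½(3520)(21.5)² = 8.136e+05 kg·m².
Added inertia Σmr² = (440)(10.5)² + (1070)(7.08)² + (2020)(12.1)² = 3.979e+05 kg·m²; I_f = 8.136e+05 + 3.979e+05 = 1.211e+06 kg·m².
ω_f = I_p ω_i / I_f = (8.136e+05)(0.0550) / 1.211e+06 = 0.03694 rev/s.
KE_i = ½(8.136e+05)(0.3456 rad/s)² = 48580 J; KE_f = ½(1.211e+06)(0.2321)² = 32620 J.
Fraction lost = 0.3284.

fraction ≈ 0.328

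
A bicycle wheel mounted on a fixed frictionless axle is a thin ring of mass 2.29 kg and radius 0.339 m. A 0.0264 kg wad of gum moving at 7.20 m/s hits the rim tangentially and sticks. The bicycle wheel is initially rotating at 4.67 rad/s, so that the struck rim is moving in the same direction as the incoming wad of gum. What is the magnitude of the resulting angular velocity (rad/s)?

|ω_f| ≈ 4.86 rad/s

About the axle the impulsive forces during the collision are internal, so angular momentum about that axis is conserved.
I_p = (2.29)(0.339)² = 0.2632 kg·m². Taking the sense of the wad of gum's angular momentum as positive, L_{wad} = m v R = (0.0264)(7.20)(0.339) = 0.06444 kg·m²/s.
L_i = +I_p ω_p + m v R = +(0.2632)(4.67) + 0.06444 = 1.293 kg·m²/s.
After sticking, I_f = I_p + m R² = 0.2632 + (0.0264)(0.339)² = 0.2662 kg·m².
ω_f = L_i / I_f = 1.293 / 0.2662 = 4.859 rad/s.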